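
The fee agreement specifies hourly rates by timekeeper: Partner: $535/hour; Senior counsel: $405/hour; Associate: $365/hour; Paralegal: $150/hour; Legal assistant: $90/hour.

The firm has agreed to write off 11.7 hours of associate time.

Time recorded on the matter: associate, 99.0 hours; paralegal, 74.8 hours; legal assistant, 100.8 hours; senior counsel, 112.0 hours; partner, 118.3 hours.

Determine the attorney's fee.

$160,807.00

Partner: 118.3 × $535 = $63,290.50
Senior counsel: 112.0 × $405 = $45,360.00
Associate: 99.0 × $365 = $36,135.00
Paralegal: 74.8 × $150 = $11,220.00
Legal assistant: 100.8 × $90 = $9,072.00
Subtotal: $165,077.50
Write-off: 11.7 × $365 = $4,270.50
Total: $165,077.50 − $4,270.50 = $160,807.00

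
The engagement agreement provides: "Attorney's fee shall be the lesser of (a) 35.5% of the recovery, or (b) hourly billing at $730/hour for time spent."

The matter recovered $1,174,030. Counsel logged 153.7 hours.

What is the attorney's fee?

$112,201.00

(a) 35.5% of $1,174,030 = $416,780.65
(b) 153.7 × $730 = $112,201.00
The lesser is (b): $112,201.00.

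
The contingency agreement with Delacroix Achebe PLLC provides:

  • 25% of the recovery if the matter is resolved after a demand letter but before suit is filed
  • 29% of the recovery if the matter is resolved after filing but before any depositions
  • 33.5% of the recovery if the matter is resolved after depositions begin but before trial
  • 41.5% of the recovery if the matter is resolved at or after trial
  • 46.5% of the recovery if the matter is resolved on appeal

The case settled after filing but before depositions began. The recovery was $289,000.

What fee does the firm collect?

$83,810.00

The matter settled after filing but before depositions began, so the 29% rate applies.
$289,000 × 29% = $83,810.00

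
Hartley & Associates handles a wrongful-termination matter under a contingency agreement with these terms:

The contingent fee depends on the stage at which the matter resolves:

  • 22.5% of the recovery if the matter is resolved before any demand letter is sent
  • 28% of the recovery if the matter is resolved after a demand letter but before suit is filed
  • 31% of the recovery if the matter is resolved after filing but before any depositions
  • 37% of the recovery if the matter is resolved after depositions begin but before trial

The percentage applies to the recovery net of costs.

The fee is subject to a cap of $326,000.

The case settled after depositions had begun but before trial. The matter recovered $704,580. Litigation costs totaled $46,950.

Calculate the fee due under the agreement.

Fee base (net of costs): $704,580 − $46,950 = $657,630
The matter settled after depositions had begun but before trial, so the 37% rate applies.
$657,630 × 37% = $243,323.10
$243,323.10 is under the $326,000 cap.

$243,323.10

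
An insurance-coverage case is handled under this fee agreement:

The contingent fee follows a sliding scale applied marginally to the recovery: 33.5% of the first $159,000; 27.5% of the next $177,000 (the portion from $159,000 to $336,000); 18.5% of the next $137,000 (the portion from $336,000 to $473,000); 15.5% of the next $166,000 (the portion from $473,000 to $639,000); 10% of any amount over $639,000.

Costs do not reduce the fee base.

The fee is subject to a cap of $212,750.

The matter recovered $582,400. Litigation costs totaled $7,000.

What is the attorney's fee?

Fee base is the gross recovery, $582,400; costs are reimbursed separately.
First $159,000 at 33.5% = $53,265.00
Next $177,000 at 27.5% = $48,675.00
Next $137,000 at 18.5% = $25,345.00
Remaining $109,400 at 15.5% = $16,957.00
Fee: $53,265.00 + $48,675.00 + $25,345.00 + $16,957.00 = $144,242.00
$144,242.00 is under the $212,750 cap.

$144,242.00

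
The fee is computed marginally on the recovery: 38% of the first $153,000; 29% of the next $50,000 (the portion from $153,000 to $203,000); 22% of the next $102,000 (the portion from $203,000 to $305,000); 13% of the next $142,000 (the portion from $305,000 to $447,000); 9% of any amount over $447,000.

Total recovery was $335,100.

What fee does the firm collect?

First $153,000 at 38% = $58,140.00
Next $50,000 at 29% = $14,500.00
Next $102,000 at 22% = $22,440.00
Remaining $30,100 at 13% = $3,913.00
Fee: $58,140.00 + $14,500.00 + $22,440.00 + $3,913.00 = $98,993.00

$98,993.00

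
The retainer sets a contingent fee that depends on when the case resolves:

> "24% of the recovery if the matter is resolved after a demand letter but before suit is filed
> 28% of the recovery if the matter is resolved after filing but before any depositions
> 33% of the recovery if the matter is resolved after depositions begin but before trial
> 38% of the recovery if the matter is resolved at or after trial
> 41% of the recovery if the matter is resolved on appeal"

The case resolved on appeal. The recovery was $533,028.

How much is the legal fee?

$218,541.48

The matter resolved on appeal, so the 41% rate applies.
$533,028 × 41% = $218,541.48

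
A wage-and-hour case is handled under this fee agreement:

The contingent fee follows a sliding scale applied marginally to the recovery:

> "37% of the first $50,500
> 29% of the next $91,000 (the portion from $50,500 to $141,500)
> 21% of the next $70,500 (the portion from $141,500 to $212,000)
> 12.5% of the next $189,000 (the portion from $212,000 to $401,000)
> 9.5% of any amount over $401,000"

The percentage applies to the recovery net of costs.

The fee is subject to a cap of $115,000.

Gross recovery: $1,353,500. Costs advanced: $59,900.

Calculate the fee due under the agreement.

$115,000.00

Fee base (net of costs): $1,353,500 − $59,900 = $1,293,600
First $50,500 at 37% = $18,685.00
Next $91,000 at 29% = $26,390.00
Next $70,500 at 21% = $14,805.00
Next $189,000 at 12.5% = $23,625.00
Remaining $892,600 at 9.5% = $84,797.00
Fee: $18,685.00 + $26,390.00 + $14,805.00 + $23,625.00 + $84,797.00 = $168,302.00
$168,302.00 exceeds the $115,000 cap, so the fee is capped at $115,000.00.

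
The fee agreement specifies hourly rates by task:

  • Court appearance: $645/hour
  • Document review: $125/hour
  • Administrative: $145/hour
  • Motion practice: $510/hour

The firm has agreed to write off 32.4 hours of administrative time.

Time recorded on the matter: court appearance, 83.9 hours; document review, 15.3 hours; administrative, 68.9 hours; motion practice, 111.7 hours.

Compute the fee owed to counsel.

$118,287.50

Court appearance: 83.9 × $645 = $54,115.50
Document review: 15.3 × $125 = $1,912.50
Administrative: 68.9 × $145 = $9,990.50
Motion practice: 111.7 × $510 = $56,967.00
Subtotal: $122,985.50
Write-off: 32.4 × $145 = $4,698.00
Total: $122,985.50 − $4,698.00 = $118,287.50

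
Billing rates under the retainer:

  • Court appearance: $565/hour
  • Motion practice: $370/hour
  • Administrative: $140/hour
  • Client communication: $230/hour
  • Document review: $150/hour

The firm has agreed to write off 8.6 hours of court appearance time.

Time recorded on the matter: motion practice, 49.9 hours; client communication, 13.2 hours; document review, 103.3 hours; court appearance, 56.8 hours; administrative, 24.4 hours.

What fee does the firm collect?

$67,643.00

Court appearance: 56.8 × $565 = $32,092.00
Motion practice: 49.9 × $370 = $18,463.00
Administrative: 24.4 × $140 = $3,416.00
Client communication: 13.2 × $230 = $3,036.00
Document review: 103.3 × $150 = $15,495.00
Subtotal: $72,502.00
Write-off: 8.6 × $565 = $4,859.00
Total: $72,502.00 − $4,859.00 = $67,643.00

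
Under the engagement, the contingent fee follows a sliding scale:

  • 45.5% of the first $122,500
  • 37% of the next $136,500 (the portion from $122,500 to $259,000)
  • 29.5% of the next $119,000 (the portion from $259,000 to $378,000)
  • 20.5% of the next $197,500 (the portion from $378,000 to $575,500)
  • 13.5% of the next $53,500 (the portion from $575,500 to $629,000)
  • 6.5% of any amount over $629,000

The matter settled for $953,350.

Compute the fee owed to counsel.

First $122,500 at 45.5% = $55,737.50
Next $136,500 at 37% = $50,505.00
Next $119,000 at 29.5% = $35,105.00
Next $197,500 at 20.5% = $40,487.50
Next $53,500 at 13.5% = $7,222.50
Remaining $324,350 at 6.5% = $21,082.75
Fee: $55,737.50 + $50,505.00 + $35,105.00 + $40,487.50 + $7,222.50 + $21,082.75 = $210,140.25

$210,140.25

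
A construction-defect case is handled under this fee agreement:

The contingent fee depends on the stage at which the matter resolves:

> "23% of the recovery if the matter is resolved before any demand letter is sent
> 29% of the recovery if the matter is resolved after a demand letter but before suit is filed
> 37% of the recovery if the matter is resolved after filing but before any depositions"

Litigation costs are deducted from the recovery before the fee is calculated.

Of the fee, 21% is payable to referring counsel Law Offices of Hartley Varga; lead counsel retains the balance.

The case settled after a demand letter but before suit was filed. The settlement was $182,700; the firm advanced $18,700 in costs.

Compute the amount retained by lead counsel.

$37,572.40

Fee base (net of costs): $182,700 − $18,700 = $164,000
The matter settled after a demand letter but before suit was filed, so the 29% rate applies.
$164,000 × 29% = $47,560.00
Referral share: 21% of $47,560.00 = $9,987.60; lead counsel retains $47,560.00 − $9,987.60 = $37,572.40.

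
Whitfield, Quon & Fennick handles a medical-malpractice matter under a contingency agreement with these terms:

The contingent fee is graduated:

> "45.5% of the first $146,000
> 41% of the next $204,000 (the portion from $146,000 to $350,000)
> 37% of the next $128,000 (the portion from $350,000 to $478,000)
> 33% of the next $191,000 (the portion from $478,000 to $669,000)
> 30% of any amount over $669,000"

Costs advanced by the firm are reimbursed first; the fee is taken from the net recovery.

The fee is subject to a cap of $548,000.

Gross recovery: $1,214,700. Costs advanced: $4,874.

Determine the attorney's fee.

Fee base (net of costs): $1,214,700 − $4,874 = $1,209,826
First $146,000 at 45.5% = $66,430.00
Next $204,000 at 41% = $83,640.00
Next $128,000 at 37% = $47,360.00
Next $191,000 at 33% = $63,030.00
Remaining $540,826 at 30% = $162,247.80
Fee: $66,430.00 + $83,640.00 + $47,360.00 + $63,030.00 + $162,247.80 = $422,707.80
$422,707.80 is under the $548,000 cap.

$422,707.80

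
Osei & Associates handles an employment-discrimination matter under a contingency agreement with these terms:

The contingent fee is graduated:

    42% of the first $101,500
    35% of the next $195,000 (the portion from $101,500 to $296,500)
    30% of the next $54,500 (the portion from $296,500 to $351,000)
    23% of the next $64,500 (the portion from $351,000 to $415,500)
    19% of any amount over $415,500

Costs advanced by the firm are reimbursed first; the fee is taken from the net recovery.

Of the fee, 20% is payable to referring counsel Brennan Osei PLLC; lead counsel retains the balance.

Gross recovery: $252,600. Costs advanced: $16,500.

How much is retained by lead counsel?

$71,792.00

Fee base (net of costs): $252,600 − $16,500 = $236,100
First $101,500 at 42% = $42,630.00
Remaining $134,600 at 35% = $47,110.00
Fee: $42,630.00 + $47,110.00 = $89,740.00
Referral share: 20% of $89,740.00 = $17,948.00; lead counsel retains $89,740.00 − $17,948.00 = $71,792.00.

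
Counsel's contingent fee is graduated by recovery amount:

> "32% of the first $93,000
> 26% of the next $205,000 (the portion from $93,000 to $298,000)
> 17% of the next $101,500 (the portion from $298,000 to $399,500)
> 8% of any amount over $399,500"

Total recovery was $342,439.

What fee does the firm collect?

$90,614.63

First $93,000 at 32% = $29,760.00
Next $205,000 at 26% = $53,300.00
Remaining $44,439 at 17% = $7,554.63
Fee: $29,760.00 + $53,300.00 + $7,554.63 = $90,614.63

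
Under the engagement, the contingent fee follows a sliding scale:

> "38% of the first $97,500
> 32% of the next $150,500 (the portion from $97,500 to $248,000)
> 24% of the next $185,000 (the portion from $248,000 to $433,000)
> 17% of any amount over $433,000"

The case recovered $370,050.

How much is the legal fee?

$114,502.00

First $97,500 at 38% = $37,050.00
Next $150,500 at 32% = $48,160.00
Remaining $122,050 at 24% = $29,292.00
Fee: $37,050.00 + $48,160.00 + $29,292.00 = $114,502.00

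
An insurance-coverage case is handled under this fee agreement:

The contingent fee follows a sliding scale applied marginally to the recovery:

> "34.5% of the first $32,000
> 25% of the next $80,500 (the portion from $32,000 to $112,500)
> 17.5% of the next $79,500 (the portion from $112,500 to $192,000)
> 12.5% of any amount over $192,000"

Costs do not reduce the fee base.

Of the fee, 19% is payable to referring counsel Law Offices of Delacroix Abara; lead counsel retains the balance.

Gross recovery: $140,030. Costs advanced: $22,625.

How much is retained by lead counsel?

Fee base is the gross recovery, $140,030; costs are reimbursed separately.
First $32,000 at 34.5% = $11,040.00
Next $80,500 at 25% = $20,125.00
Remaining $27,530 at 17.5% = $4,817.75
Fee: $11,040.00 + $20,125.00 + $4,817.75 = $35,982.75
Referral share: 19% of $35,982.75 = $6,836.72; lead counsel retains $35,982.75 − $6,836.72 = $29,146.03.

$29,146.03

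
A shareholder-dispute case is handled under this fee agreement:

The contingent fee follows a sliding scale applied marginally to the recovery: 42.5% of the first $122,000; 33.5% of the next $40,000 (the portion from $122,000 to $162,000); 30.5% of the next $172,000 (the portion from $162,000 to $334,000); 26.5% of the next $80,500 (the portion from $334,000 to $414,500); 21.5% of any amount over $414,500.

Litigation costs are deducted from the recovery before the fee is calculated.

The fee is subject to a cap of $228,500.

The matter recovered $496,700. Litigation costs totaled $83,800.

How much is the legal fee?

Fee base (net of costs): $496,700 − $83,800 = $412,900
First $122,000 at 42.5% = $51,850.00
Next $40,000 at 33.5% = $13,400.00
Next $172,000 at 30.5% = $52,460.00
Remaining $78,900 at 26.5% = $20,908.50
Fee: $51,850.00 + $13,400.00 + $52,460.00 + $20,908.50 = $138,618.50
$138,618.50 is under the $228,500 cap.

$138,618.50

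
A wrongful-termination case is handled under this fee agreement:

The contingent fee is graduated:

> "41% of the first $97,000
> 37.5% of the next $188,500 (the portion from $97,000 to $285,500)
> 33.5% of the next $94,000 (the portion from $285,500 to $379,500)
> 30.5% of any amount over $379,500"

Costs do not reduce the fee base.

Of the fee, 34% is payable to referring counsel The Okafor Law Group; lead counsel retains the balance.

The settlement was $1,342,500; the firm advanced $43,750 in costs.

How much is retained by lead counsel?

$287,537.25

Fee base is the gross recovery, $1,342,500; costs are reimbursed separately.
First $97,000 at 41% = $39,770.00
Next $188,500 at 37.5% = $70,687.50
Next $94,000 at 33.5% = $31,490.00
Remaining $963,000 at 30.5% = $293,715.00
Fee: $39,770.00 + $70,687.50 + $31,490.00 + $293,715.00 = $435,662.50
Referral share: 34% of $435,662.50 = $148,125.25; lead counsel retains $435,662.50 − $148,125.25 = $287,537.25.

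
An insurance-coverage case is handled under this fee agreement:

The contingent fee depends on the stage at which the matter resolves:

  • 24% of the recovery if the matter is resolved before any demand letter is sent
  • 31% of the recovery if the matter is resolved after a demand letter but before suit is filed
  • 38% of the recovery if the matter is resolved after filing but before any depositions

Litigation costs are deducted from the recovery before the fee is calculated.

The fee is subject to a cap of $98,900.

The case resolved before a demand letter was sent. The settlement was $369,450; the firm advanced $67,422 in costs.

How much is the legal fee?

Fee base (net of costs): $369,450 − $67,422 = $302,028
The matter resolved before a demand letter was sent, so the 24% rate applies.
$302,028 × 24% = $72,486.72
$72,486.72 is under the $98,900 cap.

$72,486.72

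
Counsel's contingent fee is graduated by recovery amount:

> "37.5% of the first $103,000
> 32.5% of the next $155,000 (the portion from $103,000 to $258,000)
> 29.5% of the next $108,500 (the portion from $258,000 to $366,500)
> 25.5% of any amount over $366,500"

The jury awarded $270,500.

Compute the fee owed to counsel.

First $103,000 at 37.5% = $38,625.00
Next $155,000 at 32.5% = $50,375.00
Remaining $12,500 at 29.5% = $3,687.50
Fee: $38,625.00 + $50,375.00 + $3,687.50 = $92,687.50

$92,687.50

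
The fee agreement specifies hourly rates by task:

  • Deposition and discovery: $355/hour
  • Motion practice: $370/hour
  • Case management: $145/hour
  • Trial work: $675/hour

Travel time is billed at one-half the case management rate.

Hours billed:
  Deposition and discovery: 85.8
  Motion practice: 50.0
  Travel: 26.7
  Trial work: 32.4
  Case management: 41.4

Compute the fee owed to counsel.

Deposition and discovery: 85.8 × $355 = $30,459.00
Motion practice: 50.0 × $370 = $18,500.00
Case management: 41.4 × $145 = $6,003.00
Trial work: 32.4 × $675 = $21,870.00
Subtotal: $30,459.00 + $18,500.00 + $6,003.00 + $21,870.00 = $76,832.00
Travel: 26.7 × ($145 ÷ 2) = 26.7 × $72.50 = $1,935.75
Total: $76,832.00 + $1,935.75 = $78,767.75

$78,767.75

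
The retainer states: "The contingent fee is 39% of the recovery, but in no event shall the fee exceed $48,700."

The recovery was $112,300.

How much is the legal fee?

39% of $112,300 = $43,797.00
That is under the $48,700 cap.

$43,797.00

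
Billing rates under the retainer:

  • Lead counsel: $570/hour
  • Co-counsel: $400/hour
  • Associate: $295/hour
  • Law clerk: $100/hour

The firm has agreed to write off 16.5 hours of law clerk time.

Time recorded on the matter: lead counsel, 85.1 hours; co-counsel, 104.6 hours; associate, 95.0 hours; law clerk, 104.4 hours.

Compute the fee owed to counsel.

$127,162.00

Lead counsel: 85.1 × $570 = $48,507.00
Co-counsel: 104.6 × $400 = $41,840.00
Associate: 95.0 × $295 = $28,025.00
Law clerk: 104.4 × $100 = $10,440.00
Subtotal: $128,812.00
Write-off: 16.5 × $100 = $1,650.00
Total: $128,812.00 − $1,650.00 = $127,162.00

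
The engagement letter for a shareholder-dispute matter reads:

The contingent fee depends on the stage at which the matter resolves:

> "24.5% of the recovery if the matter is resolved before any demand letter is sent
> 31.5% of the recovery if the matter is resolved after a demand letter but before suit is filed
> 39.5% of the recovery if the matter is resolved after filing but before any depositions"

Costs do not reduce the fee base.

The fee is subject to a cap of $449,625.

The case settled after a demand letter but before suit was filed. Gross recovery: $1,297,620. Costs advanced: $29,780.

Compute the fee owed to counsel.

$408,750.30

Fee base is the gross recovery, $1,297,620; costs are reimbursed separately.
The matter settled after a demand letter but before suit was filed, so the 31.5% rate applies.
$1,297,620 × 31.5% = $408,750.30
$408,750.30 is under the $449,625 cap.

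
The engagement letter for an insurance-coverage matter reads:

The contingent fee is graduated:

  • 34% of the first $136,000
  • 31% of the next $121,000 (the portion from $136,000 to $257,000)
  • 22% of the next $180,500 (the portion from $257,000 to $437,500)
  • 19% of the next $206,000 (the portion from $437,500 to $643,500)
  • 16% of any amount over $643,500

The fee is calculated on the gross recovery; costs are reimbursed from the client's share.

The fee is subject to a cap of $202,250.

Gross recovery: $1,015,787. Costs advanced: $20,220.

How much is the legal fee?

Fee base is the gross recovery, $1,015,787; costs are reimbursed separately.
First $136,000 at 34% = $46,240.00
Next $121,000 at 31% = $37,510.00
Next $180,500 at 22% = $39,710.00
Next $206,000 at 19% = $39,140.00
Remaining $372,287 at 16% = $59,565.92
Fee: $46,240.00 + $37,510.00 + $39,710.00 + $39,140.00 + $59,565.92 = $222,165.92
$222,165.92 exceeds the $202,250 cap, so the fee is capped at $202,250.00.

$202,250.00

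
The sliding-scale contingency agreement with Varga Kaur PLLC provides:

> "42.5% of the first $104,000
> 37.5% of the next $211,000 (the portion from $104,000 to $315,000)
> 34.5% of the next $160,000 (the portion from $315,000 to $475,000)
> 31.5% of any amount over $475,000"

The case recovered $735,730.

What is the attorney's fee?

First $104,000 at 42.5% = $44,200.00
Next $211,000 at 37.5% = $79,125.00
Next $160,000 at 34.5% = $55,200.00
Remaining $260,730 at 31.5% = $82,129.95
Fee: $44,200.00 + $79,125.00 + $55,200.00 + $82,129.95 = $260,654.95

$260,654.95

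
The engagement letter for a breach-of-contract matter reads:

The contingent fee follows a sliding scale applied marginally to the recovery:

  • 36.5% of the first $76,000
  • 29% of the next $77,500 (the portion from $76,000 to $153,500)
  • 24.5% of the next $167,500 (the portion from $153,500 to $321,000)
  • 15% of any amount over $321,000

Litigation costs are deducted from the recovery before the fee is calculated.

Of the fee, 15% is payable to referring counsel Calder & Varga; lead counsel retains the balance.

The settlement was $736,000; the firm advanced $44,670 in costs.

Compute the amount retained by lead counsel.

Fee base (net of costs): $736,000 − $44,670 = $691,330
First $76,000 at 36.5% = $27,740.00
Next $77,500 at 29% = $22,475.00
Next $167,500 at 24.5% = $41,037.50
Remaining $370,330 at 15% = $55,549.50
Fee: $27,740.00 + $22,475.00 + $41,037.50 + $55,549.50 = $146,802.00
Referral share: 15% of $146,802.00 = $22,020.30; lead counsel retains $146,802.00 − $22,020.30 = $124,781.70.

$124,781.70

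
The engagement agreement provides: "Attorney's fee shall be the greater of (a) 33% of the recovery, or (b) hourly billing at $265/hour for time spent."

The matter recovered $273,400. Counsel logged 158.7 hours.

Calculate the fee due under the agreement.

(a) 33% of $273,400 = $90,222.00
(b) 158.7 × $265 = $42,055.50
The greater is (a): $90,222.00.

$90,222.00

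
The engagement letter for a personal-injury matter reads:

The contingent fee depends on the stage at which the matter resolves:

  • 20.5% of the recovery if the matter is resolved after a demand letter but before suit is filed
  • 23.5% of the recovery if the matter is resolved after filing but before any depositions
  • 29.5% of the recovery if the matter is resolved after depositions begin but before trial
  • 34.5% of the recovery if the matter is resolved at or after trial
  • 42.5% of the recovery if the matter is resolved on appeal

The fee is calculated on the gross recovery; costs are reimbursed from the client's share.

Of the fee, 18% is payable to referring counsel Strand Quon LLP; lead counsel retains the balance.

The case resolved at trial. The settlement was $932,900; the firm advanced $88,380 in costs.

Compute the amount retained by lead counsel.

Fee base is the gross recovery, $932,900; costs are reimbursed separately.
The matter resolved at trial, so the 34.5% rate applies.
$932,900 × 34.5% = $321,850.50
Referral share: 18% of $321,850.50 = $57,933.09; lead counsel retains $321,850.50 − $57,933.09 = $263,917.41.

$263,917.41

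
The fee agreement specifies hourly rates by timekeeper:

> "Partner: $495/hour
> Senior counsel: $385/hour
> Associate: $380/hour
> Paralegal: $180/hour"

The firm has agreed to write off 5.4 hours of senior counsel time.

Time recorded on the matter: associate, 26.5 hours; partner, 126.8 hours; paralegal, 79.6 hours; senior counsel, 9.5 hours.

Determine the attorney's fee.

Partner: 126.8 × $495 = $62,766.00
Senior counsel: 9.5 × $385 = $3,657.50
Associate: 26.5 × $380 = $10,070.00
Paralegal: 79.6 × $180 = $14,328.00
Subtotal: $90,821.50
Write-off: 5.4 × $385 = $2,079.00
Total: $90,821.50 − $2,079.00 = $88,742.50

$88,742.50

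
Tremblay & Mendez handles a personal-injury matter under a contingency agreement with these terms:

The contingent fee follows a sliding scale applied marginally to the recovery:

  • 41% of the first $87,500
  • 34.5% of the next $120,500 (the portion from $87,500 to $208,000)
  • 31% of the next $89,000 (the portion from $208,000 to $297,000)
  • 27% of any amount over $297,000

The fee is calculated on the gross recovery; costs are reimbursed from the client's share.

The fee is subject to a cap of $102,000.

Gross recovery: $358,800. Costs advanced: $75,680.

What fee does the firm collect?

$102,000.00

Fee base is the gross recovery, $358,800; costs are reimbursed separately.
First $87,500 at 41% = $35,875.00
Next $120,500 at 34.5% = $41,572.50
Next $89,000 at 31% = $27,590.00
Remaining $61,800 at 27% = $16,686.00
Fee: $35,875.00 + $41,572.50 + $27,590.00 + $16,686.00 = $121,723.50
$121,723.50 exceeds the $102,000 cap, so the fee is capped at $102,000.00.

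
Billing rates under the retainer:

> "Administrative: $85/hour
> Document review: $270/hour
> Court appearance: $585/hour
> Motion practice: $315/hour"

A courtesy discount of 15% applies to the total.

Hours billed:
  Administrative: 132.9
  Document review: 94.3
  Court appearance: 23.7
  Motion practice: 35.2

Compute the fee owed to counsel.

$52,453.50

Administrative: 132.9 × $85 = $11,296.50
Document review: 94.3 × $270 = $25,461.00
Court appearance: 23.7 × $585 = $13,864.50
Motion practice: 35.2 × $315 = $11,088.00
Subtotal: $61,710.00
Less 15% discount: −$9,256.50
Total: $61,710.00 − $9,256.50 = $52,453.50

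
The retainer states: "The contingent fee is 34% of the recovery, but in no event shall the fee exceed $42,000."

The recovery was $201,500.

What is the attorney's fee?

$42,000.00

34% of $201,500 = $68,510.00
That exceeds the $42,000 cap, so the fee is capped at $42,000.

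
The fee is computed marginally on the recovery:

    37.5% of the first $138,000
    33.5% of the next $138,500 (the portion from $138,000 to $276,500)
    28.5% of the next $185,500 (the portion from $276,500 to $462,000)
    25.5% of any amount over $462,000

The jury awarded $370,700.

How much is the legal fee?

$124,994.50

First $138,000 at 37.5% = $51,750.00
Next $138,500 at 33.5% = $46,397.50
Remaining $94,200 at 28.5% = $26,847.00
Fee: $51,750.00 + $46,397.50 + $26,847.00 = $124,994.50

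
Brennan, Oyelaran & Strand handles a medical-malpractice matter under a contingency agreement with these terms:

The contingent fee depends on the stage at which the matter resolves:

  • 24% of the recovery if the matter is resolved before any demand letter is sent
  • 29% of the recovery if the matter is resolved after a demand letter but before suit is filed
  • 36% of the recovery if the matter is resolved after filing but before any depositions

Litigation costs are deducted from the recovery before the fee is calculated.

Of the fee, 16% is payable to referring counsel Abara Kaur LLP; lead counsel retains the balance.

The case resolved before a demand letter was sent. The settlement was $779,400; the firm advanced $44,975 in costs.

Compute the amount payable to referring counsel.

Fee base (net of costs): $779,400 − $44,975 = $734,425
The matter resolved before a demand letter was sent, so the 24% rate applies.
$734,425 × 24% = $176,262.00
Referral share: 16% of $176,262.00 = $28,201.92; lead counsel retains $176,262.00 − $28,201.92 = $148,060.08.

$28,201.92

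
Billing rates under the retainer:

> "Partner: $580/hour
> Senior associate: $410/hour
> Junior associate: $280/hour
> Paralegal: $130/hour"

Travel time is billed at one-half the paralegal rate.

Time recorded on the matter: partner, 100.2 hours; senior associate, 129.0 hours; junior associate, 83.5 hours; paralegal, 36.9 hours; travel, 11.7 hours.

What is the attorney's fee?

Partner: 100.2 × $580 = $58,116.00
Senior associate: 129.0 × $410 = $52,890.00
Junior associate: 83.5 × $280 = $23,380.00
Paralegal: 36.9 × $130 = $4,797.00
Subtotal: $58,116.00 + $52,890.00 + $23,380.00 + $4,797.00 = $139,183.00
Travel: 11.7 × ($130 ÷ 2) = 11.7 × $65.00 = $760.50
Total: $139,183.00 + $760.50 = $139,943.50

$139,943.50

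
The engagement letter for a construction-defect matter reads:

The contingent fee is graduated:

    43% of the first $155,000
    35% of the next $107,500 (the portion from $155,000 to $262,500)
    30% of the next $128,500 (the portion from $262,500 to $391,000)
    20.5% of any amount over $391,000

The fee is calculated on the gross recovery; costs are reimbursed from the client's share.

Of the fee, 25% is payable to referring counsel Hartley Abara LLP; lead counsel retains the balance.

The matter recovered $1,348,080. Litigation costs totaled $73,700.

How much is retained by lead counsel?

Fee base is the gross recovery, $1,348,080; costs are reimbursed separately.
First $155,000 at 43% = $66,650.00
Next $107,500 at 35% = $37,625.00
Next $128,500 at 30% = $38,550.00
Remaining $957,080 at 20.5% = $196,201.40
Fee: $66,650.00 + $37,625.00 + $38,550.00 + $196,201.40 = $339,026.40
Referral share: 25% of $339,026.40 = $84,756.60; lead counsel retains $339,026.40 − $84,756.60 = $254,269.80.

$254,269.80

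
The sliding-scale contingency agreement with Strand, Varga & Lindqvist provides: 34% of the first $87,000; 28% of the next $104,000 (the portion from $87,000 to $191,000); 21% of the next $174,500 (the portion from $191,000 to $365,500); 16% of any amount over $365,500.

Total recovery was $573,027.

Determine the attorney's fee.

First $87,000 at 34% = $29,580.00
Next $104,000 at 28% = $29,120.00
Next $174,500 at 21% = $36,645.00
Remaining $207,527 at 16% = $33,204.32
Fee: $29,580.00 + $29,120.00 + $36,645.00 + $33,204.32 = $128,549.32

$128,549.32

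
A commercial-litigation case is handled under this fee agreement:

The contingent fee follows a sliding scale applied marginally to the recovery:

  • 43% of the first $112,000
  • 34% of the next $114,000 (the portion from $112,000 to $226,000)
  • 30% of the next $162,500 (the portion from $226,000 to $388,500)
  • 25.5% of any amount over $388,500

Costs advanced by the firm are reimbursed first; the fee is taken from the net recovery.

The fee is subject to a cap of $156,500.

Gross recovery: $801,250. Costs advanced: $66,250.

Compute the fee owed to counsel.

$156,500.00

Fee base (net of costs): $801,250 − $66,250 = $735,000
First $112,000 at 43% = $48,160.00
Next $114,000 at 34% = $38,760.00
Next $162,500 at 30% = $48,750.00
Remaining $346,500 at 25.5% = $88,357.50
Fee: $48,160.00 + $38,760.00 + $48,750.00 + $88,357.50 = $224,027.50
$224,027.50 exceeds the $156,500 cap, so the fee is capped at $156,500.00.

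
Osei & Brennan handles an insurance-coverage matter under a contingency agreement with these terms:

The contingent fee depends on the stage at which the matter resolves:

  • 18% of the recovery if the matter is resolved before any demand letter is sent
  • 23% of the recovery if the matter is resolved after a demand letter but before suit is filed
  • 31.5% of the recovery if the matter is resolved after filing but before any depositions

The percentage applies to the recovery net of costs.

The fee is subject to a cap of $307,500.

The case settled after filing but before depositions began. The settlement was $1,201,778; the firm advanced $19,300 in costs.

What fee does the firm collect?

Fee base (net of costs): $1,201,778 − $19,300 = $1,182,478
The matter settled after filing but before depositions began, so the 31.5% rate applies.
$1,182,478 × 31.5% = $372,480.57
$372,480.57 exceeds the $307,500 cap, so the fee is capped at $307,500.00.

$307,500.00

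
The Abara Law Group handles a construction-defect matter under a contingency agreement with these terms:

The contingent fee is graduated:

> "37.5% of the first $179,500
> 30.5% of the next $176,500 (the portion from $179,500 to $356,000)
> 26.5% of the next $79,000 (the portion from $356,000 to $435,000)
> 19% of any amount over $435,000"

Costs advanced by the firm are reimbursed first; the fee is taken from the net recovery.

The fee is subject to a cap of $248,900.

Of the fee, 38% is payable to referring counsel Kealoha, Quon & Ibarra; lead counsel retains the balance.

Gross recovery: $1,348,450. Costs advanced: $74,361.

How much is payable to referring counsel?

Fee base (net of costs): $1,348,450 − $74,361 = $1,274,089
First $179,500 at 37.5% = $67,312.50
Next $176,500 at 30.5% = $53,832.50
Next $79,000 at 26.5% = $20,935.00
Remaining $839,089 at 19% = $159,426.91
Fee: $67,312.50 + $53,832.50 + $20,935.00 + $159,426.91 = $301,506.91
$301,506.91 exceeds the $248,900 cap, so the fee is capped at $248,900.00.
Referral share: 38% of $248,900.00 = $94,582.00; lead counsel retains $248,900.00 − $94,582.00 = $154,318.00.

$94,582.00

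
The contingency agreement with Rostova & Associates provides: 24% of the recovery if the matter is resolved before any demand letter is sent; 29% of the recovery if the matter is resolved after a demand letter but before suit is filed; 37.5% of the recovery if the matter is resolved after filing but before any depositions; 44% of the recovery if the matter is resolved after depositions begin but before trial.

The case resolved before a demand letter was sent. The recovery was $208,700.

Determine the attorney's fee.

$50,088.00

The matter resolved before a demand letter was sent, so the 24% rate applies.
$208,700 × 24% = $50,088.00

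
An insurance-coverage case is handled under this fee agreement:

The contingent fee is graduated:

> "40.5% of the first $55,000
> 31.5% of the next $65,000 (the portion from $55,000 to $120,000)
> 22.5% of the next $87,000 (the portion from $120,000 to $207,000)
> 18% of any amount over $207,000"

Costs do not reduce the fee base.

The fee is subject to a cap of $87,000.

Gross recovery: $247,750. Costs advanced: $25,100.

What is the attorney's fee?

$69,660.00

Fee base is the gross recovery, $247,750; costs are reimbursed separately.
First $55,000 at 40.5% = $22,275.00
Next $65,000 at 31.5% = $20,475.00
Next $87,000 at 22.5% = $19,575.00
Remaining $40,750 at 18% = $7,335.00
Fee: $22,275.00 + $20,475.00 + $19,575.00 + $7,335.00 = $69,660.00
$69,660.00 is under the $87,000 cap.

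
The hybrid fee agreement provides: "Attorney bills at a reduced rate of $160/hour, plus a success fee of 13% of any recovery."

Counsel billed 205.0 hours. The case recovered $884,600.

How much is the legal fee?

$147,798.00

Hourly: 205.0 × $160 = $32,800.00
Success fee: 13% of $884,600 = $114,998.00
Total: $32,800.00 + $114,998.00 = $147,798.00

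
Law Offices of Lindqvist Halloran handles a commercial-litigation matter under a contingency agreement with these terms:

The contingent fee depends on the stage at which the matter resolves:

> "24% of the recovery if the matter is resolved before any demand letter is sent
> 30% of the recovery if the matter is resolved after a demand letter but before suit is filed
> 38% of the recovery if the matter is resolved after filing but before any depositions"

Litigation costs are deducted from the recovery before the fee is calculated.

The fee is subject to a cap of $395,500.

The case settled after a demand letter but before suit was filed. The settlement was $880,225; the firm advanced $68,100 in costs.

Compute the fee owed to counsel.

$243,637.50

Fee base (net of costs): $880,225 − $68,100 = $812,125
The matter settled after a demand letter but before suit was filed, so the 30% rate applies.
$812,125 × 30% = $243,637.50
$243,637.50 is under the $395,500 cap.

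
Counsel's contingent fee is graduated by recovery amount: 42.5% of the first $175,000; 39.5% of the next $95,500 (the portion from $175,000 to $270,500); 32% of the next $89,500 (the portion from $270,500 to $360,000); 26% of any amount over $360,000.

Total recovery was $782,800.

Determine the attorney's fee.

First $175,000 at 42.5% = $74,375.00
Next $95,500 at 39.5% = $37,722.50
Next $89,500 at 32% = $28,640.00
Remaining $422,800 at 26% = $109,928.00
Fee: $74,375.00 + $37,722.50 + $28,640.00 + $109,928.00 = $250,665.50

$250,665.50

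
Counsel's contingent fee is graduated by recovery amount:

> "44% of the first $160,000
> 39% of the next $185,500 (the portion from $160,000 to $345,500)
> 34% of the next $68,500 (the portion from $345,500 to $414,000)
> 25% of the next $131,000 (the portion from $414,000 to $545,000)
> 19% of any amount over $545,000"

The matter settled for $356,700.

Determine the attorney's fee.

$146,553.00

First $160,000 at 44% = $70,400.00
Next $185,500 at 39% = $72,345.00
Remaining $11,200 at 34% = $3,808.00
Fee: $70,400.00 + $72,345.00 + $3,808.00 = $146,553.00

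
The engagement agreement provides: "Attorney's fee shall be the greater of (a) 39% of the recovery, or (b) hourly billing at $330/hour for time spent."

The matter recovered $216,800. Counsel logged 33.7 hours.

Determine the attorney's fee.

$84,552.00

(a) 39% of $216,800 = $84,552.00
(b) 33.7 × $330 = $11,121.00
The greater is (a): $84,552.00.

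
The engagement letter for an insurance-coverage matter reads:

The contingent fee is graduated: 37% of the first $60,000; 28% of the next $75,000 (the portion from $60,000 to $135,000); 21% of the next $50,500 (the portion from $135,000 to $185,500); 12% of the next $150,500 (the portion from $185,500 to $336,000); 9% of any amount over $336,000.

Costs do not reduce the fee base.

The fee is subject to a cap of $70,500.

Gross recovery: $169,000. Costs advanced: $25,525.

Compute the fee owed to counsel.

$50,340.00

Fee base is the gross recovery, $169,000; costs are reimbursed separately.
First $60,000 at 37% = $22,200.00
Next $75,000 at 28% = $21,000.00
Remaining $34,000 at 21% = $7,140.00
Fee: $22,200.00 + $21,000.00 + $7,140.00 = $50,340.00
$50,340.00 is under the $70,500 cap.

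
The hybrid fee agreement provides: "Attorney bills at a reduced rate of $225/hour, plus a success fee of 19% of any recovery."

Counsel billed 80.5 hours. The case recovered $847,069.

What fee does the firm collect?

$179,055.61

Hourly: 80.5 × $225 = $18,112.50
Success fee: 19% of $847,069 = $160,943.11
Total: $18,112.50 + $160,943.11 = $179,055.61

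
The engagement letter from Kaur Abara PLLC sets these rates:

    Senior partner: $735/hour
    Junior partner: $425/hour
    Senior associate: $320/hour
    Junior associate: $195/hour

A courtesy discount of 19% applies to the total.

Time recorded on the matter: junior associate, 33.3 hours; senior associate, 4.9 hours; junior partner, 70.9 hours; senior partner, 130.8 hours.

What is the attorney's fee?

$108,808.92

Senior partner: 130.8 × $735 = $96,138.00
Junior partner: 70.9 × $425 = $30,132.50
Senior associate: 4.9 × $320 = $1,568.00
Junior associate: 33.3 × $195 = $6,493.50
Subtotal: $134,332.00
Less 19% discount: −$25,523.08
Total: $134,332.00 − $25,523.08 = $108,808.92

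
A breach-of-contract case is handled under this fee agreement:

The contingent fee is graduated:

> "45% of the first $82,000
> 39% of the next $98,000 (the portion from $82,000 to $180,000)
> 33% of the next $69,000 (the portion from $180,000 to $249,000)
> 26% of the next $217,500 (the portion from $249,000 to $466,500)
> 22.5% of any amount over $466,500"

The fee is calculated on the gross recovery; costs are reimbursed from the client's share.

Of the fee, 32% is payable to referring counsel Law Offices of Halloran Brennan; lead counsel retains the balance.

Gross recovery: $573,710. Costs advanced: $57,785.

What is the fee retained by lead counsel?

$121,422.33

Fee base is the gross recovery, $573,710; costs are reimbursed separately.
First $82,000 at 45% = $36,900.00
Next $98,000 at 39% = $38,220.00
Next $69,000 at 33% = $22,770.00
Next $217,500 at 26% = $56,550.00
Remaining $107,210 at 22.5% = $24,122.25
Fee: $36,900.00 + $38,220.00 + $22,770.00 + $56,550.00 + $24,122.25 = $178,562.25
Referral share: 32% of $178,562.25 = $57,139.92; lead counsel retains $178,562.25 − $57,139.92 = $121,422.33.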